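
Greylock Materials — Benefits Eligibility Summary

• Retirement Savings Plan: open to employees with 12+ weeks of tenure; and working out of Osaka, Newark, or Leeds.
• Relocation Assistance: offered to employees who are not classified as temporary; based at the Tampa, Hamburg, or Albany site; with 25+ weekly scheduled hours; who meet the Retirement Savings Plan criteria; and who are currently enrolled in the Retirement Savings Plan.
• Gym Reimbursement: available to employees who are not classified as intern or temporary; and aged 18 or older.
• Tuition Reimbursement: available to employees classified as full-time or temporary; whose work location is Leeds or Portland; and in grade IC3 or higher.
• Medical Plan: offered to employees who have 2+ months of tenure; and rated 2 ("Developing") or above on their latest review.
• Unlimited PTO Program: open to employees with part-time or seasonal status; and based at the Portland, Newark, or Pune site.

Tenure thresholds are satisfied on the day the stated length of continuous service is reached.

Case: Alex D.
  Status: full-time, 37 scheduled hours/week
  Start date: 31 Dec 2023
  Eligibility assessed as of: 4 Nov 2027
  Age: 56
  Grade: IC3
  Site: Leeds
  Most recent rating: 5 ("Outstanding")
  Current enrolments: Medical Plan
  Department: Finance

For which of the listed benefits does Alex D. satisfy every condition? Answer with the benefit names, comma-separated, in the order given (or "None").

Retirement Savings Plan, Gym Reimbursement, Tuition Reimbursement, Medical Plan

Service from 31 Dec 2023 to 4 Nov 2027: 1404 days.
Retirement Savings Plan — service 1404 days ≥ 12 weeks (≈84 days) ✓; site Leeds ✓ → eligible.
Relocation Assistance — status full-time ✓ (not excluded); site Leeds ✗ (not Tampa, Hamburg, or Albany) → not eligible.
Gym Reimbursement — status full-time ✓ (not excluded); age 56 ≥ 18 ✓ → eligible.
Tuition Reimbursement — status full-time ✓; site Leeds ✓; grade IC3 ≥ IC3 ✓ → eligible.
Medical Plan — service 1404 days ≥ 2 months (≈60 days) ✓; rating 5 ≥ 2 ✓ → eligible.
Unlimited PTO Program — status full-time ✗ (requires part-time or seasonal) → not eligible.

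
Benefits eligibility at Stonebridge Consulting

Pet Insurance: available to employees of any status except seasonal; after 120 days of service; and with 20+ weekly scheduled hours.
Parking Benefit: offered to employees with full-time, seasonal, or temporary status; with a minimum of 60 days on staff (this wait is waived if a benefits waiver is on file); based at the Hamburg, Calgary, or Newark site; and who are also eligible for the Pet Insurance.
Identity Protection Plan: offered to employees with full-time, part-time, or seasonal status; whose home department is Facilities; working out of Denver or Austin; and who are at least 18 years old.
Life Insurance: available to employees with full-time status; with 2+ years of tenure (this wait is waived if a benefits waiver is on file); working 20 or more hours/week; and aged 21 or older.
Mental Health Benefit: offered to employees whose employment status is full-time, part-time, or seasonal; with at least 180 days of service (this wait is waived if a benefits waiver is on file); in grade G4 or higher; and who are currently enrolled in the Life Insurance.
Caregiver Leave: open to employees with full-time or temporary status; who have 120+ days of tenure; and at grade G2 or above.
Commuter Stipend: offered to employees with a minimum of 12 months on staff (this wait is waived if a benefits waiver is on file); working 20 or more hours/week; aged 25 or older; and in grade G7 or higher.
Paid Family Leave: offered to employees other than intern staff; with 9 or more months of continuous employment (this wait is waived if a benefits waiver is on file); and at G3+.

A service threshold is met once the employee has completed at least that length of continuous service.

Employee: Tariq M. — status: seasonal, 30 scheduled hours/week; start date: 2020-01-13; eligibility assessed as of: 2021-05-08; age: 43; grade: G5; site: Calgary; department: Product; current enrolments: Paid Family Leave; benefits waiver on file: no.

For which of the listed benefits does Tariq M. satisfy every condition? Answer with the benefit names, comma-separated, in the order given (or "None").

Service from 2020-01-13 to 2021-05-08: 481 days.
Pet Insurance — status seasonal ✗ (excluded) → not eligible.
Parking Benefit — status seasonal ✓; no waiver, service 481 days ≥ 60 days ✓; site Calgary ✓; not eligible for Pet Insurance ✗ → not eligible.
Identity Protection Plan — status seasonal ✓; dept Product ✗ → not eligible.
Life Insurance — status seasonal ✗ (requires full-time) → not eligible.
Mental Health Benefit — status seasonal ✓; no waiver, service 481 days ≥ 180 days ✓; grade G5 ≥ G4 ✓; not enrolled in Life Insurance ✗ → not eligible.
Caregiver Leave — status seasonal ✗ (requires full-time or temporary) → not eligible.
Commuter Stipend — no waiver, service 481 days ≥ 12 months (≈360 days) ✓; 30 hrs/wk ≥ 20 ✓; age 43 ≥ 25 ✓; grade G5 < G7 ✗ → not eligible.
Paid Family Leave — status seasonal ✓ (not excluded); no waiver, service 481 days ≥ 9 months (≈270 days) ✓; grade G5 ≥ G3 ✓ → eligible.

Paid Family Leave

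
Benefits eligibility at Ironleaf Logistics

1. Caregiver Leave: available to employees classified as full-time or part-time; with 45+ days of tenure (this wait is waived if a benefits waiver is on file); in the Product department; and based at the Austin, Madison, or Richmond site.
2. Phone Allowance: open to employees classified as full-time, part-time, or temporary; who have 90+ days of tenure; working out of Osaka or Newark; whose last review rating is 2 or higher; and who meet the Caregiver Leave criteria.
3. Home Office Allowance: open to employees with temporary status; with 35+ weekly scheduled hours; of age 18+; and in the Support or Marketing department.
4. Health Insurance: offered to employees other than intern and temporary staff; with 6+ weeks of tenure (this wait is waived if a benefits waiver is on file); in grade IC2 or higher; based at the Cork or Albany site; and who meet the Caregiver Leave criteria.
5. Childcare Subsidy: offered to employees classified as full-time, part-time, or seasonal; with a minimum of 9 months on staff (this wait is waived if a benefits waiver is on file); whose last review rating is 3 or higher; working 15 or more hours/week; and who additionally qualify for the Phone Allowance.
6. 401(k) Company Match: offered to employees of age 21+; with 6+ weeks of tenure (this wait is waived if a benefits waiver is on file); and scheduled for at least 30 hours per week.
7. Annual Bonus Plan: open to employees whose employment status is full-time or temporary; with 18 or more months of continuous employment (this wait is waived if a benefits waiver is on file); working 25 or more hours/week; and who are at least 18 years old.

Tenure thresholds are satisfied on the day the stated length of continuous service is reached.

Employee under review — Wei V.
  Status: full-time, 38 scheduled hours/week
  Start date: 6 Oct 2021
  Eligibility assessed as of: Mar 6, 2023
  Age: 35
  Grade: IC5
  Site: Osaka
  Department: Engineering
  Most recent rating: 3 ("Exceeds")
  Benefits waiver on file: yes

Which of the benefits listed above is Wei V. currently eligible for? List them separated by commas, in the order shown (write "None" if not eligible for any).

Service from 6 Oct 2021 to Mar 6, 2023: 516 days.
Caregiver Leave — status full-time ✓; benefits waiver on file ✓; dept Engineering ✗ → not eligible.
Phone Allowance — status full-time ✓; service 516 days ≥ 90 days ✓; site Osaka ✓; rating 3 ≥ 2 ✓; not eligible for Caregiver Leave ✗ → not eligible.
Home Office Allowance — status full-time ✗ (requires temporary) → not eligible.
Health Insurance — status full-time ✓ (not excluded); benefits waiver on file ✓; grade IC5 ≥ IC2 ✓; site Osaka ✗ (not Cork or Albany) → not eligible.
Childcare Subsidy — status full-time ✓; benefits waiver on file ✓; rating 3 ≥ 3 ✓; 38 hrs/wk ≥ 15 ✓; not eligible for Phone Allowance ✗ → not eligible.
401(k) Company Match — age 35 ≥ 21 ✓; benefits waiver on file ✓; 38 hrs/wk ≥ 30 ✓ → eligible.
Annual Bonus Plan — status full-time ✓; benefits waiver on file ✓; 38 hrs/wk ≥ 25 ✓; age 35 ≥ 18 ✓ → eligible.

401(k) Company Match, Annual Bonus Plan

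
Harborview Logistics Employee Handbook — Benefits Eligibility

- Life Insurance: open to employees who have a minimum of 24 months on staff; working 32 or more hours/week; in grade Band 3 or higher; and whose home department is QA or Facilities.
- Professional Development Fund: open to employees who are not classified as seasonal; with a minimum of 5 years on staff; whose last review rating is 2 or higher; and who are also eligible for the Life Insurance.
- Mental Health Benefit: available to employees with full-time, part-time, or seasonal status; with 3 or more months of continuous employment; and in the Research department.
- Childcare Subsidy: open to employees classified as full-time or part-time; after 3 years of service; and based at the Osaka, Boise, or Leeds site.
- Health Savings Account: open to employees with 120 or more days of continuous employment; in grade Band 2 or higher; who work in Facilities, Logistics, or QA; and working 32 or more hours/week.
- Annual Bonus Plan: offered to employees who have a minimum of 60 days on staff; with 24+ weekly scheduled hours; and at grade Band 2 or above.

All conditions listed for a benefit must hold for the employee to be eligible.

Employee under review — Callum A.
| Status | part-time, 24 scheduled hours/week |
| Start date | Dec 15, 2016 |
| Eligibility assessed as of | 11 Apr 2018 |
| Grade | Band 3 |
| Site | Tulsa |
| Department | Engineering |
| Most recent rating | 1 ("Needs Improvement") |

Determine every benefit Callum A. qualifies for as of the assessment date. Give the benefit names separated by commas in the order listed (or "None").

Annual Bonus Plan

Service from Dec 15, 2016 to 11 Apr 2018: 482 days.
Life Insurance — service 482 days < 24 months (≈720 days) ✗ → not eligible.
Professional Development Fund — status part-time ✓ (not excluded); service 482 days < 5 years (≈1825 days) ✗ → not eligible.
Mental Health Benefit — status part-time ✓; service 482 days ≥ 3 months (≈90 days) ✓; dept Engineering ✗ → not eligible.
Childcare Subsidy — status part-time ✓; service 482 days < 3 years (≈1095 days) ✗ → not eligible.
Health Savings Account — service 482 days ≥ 120 days ✓; grade Band 3 ≥ Band 2 ✓; dept Engineering ✗ → not eligible.
Annual Bonus Plan — service 482 days ≥ 60 days ✓; 24 hrs/wk ≥ 24 ✓; grade Band 3 ≥ Band 2 ✓ → eligible.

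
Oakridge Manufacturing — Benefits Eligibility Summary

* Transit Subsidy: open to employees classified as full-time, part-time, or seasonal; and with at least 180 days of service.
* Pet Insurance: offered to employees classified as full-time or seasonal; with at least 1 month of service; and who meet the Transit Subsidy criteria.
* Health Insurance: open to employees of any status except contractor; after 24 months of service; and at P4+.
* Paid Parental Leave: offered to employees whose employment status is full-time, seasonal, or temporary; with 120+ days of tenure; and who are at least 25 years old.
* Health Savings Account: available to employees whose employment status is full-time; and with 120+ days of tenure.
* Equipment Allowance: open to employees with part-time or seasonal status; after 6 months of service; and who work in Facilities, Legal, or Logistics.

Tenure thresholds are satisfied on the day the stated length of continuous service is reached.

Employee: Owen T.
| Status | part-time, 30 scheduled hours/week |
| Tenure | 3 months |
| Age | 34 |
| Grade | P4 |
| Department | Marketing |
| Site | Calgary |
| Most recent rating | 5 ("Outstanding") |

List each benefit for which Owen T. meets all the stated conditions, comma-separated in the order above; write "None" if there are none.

Transit Subsidy — status part-time ✓; service 3 months < 180 days ✗ → not eligible.
Pet Insurance — status part-time ✗ (requires full-time or seasonal) → not eligible.
Health Insurance — status part-time ✓ (not excluded); service 3 months < 24 months ✗ → not eligible.
Paid Parental Leave — status part-time ✗ (requires full-time, seasonal, or temporary) → not eligible.
Health Savings Account — status part-time ✗ (requires full-time) → not eligible.
Equipment Allowance — status part-time ✓; service 3 months < 6 months ✗ → not eligible.

None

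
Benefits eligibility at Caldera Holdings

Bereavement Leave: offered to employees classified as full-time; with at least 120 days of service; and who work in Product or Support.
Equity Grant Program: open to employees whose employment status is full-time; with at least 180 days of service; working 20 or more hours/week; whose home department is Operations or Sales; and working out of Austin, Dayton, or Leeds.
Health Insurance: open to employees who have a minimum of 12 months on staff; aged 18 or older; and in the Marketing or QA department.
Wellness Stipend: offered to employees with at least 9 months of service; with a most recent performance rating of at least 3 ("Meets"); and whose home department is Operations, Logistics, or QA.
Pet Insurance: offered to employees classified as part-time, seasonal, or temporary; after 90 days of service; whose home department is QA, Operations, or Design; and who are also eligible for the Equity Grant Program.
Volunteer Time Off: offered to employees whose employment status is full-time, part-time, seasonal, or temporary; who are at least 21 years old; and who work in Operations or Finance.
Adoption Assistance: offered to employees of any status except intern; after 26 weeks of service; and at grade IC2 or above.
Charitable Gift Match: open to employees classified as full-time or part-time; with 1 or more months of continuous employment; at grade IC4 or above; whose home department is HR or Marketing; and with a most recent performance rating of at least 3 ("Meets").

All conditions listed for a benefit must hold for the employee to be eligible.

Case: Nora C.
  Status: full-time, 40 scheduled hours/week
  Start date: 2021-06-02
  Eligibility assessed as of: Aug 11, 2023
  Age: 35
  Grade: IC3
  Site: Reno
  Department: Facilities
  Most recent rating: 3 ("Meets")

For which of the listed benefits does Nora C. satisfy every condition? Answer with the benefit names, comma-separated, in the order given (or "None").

Adoption Assistance

Service from 2021-06-02 to Aug 11, 2023: 800 days.
Bereavement Leave — status full-time ✓; service 800 days ≥ 120 days ✓; dept Facilities ✗ → not eligible.
Equity Grant Program — status full-time ✓; service 800 days ≥ 180 days ✓; 40 hrs/wk ≥ 20 ✓; dept Facilities ✗ → not eligible.
Health Insurance — service 800 days ≥ 12 months (≈360 days) ✓; age 35 ≥ 18 ✓; dept Facilities ✗ → not eligible.
Wellness Stipend — service 800 days ≥ 9 months (≈270 days) ✓; rating 3 ≥ 3 ✓; dept Facilities ✗ → not eligible.
Pet Insurance — status full-time ✗ (requires part-time, seasonal, or temporary) → not eligible.
Volunteer Time Off — status full-time ✓; age 35 ≥ 21 ✓; dept Facilities ✗ → not eligible.
Adoption Assistance — status full-time ✓ (not excluded); service 800 days ≥ 26 weeks (≈182 days) ✓; grade IC3 ≥ IC2 ✓ → eligible.
Charitable Gift Match — status full-time ✓; service 800 days ≥ 1 month (≈30 days) ✓; grade IC3 < IC4 ✗ → not eligible.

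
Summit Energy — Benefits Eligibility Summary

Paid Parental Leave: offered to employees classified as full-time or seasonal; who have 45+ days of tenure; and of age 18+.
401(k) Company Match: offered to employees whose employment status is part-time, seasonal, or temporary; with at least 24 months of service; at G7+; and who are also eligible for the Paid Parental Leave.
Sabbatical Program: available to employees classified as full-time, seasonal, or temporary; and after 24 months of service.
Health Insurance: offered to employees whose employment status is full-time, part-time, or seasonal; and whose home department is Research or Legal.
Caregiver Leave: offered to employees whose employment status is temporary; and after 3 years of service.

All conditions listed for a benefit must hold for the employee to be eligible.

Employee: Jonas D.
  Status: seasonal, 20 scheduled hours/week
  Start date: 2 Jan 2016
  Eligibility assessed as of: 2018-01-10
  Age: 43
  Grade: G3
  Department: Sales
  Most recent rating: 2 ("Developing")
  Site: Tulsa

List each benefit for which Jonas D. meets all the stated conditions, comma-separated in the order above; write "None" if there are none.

Paid Parental Leave, Sabbatical Program

Service from 2 Jan 2016 to 2018-01-10: 739 days.
Paid Parental Leave — status seasonal ✓; service 739 days ≥ 45 days ✓; age 43 ≥ 18 ✓ → eligible.
401(k) Company Match — status seasonal ✓; service 739 days ≥ 24 months (≈720 days) ✓; grade G3 < G7 ✗ → not eligible.
Sabbatical Program — status seasonal ✓; service 739 days ≥ 24 months (≈720 days) ✓ → eligible.
Health Insurance — status seasonal ✓; dept Sales ✗ → not eligible.
Caregiver Leave — status seasonal ✗ (requires temporary) → not eligible.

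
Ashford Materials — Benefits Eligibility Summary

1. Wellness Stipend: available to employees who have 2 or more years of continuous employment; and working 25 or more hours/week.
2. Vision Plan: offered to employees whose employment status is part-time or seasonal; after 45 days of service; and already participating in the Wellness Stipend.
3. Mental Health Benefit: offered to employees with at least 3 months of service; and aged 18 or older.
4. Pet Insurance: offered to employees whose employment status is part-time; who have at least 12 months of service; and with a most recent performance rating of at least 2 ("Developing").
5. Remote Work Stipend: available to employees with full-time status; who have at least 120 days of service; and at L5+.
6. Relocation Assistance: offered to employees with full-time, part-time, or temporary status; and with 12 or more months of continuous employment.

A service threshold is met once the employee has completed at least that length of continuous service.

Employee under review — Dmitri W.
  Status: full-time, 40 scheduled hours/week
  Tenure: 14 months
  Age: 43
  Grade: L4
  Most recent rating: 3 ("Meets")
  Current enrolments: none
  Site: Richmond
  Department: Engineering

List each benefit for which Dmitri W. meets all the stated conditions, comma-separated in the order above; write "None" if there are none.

Wellness Stipend — service 14 months < 2 years (≈730 days) ✗ → not eligible.
Vision Plan — status full-time ✗ (requires part-time or seasonal) → not eligible.
Mental Health Benefit — service 14 months ≥ 3 months ✓; age 43 ≥ 18 ✓ → eligible.
Pet Insurance — status full-time ✗ (requires part-time) → not eligible.
Remote Work Stipend — status full-time ✓; service 14 months ≥ 120 days ✓; grade L4 < L5 ✗ → not eligible.
Relocation Assistance — status full-time ✓; service 14 months ≥ 12 months ✓ → eligible.

Mental Health Benefit, Relocation Assistance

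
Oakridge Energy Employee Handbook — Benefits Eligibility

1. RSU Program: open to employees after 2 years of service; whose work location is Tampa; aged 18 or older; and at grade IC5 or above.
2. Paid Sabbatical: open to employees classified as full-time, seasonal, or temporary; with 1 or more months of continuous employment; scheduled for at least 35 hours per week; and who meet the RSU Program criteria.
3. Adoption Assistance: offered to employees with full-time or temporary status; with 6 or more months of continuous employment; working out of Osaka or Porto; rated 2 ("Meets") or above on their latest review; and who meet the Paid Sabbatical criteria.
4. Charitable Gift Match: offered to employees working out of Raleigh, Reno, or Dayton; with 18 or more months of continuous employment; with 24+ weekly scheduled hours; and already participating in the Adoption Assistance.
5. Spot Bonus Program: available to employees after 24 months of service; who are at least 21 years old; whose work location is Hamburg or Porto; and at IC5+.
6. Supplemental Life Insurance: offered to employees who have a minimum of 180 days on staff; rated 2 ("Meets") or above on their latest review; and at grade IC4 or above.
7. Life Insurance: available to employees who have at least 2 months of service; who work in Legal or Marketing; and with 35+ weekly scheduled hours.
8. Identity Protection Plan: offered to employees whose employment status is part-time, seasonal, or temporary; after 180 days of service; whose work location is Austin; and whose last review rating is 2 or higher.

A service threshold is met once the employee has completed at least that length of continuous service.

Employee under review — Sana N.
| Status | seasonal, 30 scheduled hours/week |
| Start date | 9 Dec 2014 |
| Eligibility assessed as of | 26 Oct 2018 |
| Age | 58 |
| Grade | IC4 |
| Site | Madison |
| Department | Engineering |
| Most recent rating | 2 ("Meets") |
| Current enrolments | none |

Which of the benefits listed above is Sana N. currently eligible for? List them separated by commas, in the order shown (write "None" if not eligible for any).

Supplemental Life Insurance

Service from 9 Dec 2014 to 26 Oct 2018: 1417 days.
RSU Program — service 1417 days ≥ 2 years (≈730 days) ✓; site Madison ✗ (not Tampa) → not eligible.
Paid Sabbatical — status seasonal ✓; service 1417 days ≥ 1 month (≈30 days) ✓; 30 hrs/wk < 35 ✗ → not eligible.
Adoption Assistance — status seasonal ✗ (requires full-time or temporary) → not eligible.
Charitable Gift Match — site Madison ✗ (not Raleigh, Reno, or Dayton) → not eligible.
Spot Bonus Program — service 1417 days ≥ 24 months (≈720 days) ✓; age 58 ≥ 21 ✓; site Madison ✗ (not Hamburg or Porto) → not eligible.
Supplemental Life Insurance — service 1417 days ≥ 180 days ✓; rating 2 ≥ 2 ✓; grade IC4 ≥ IC4 ✓ → eligible.
Life Insurance — service 1417 days ≥ 2 months (≈60 days) ✓; dept Engineering ✗ → not eligible.
Identity Protection Plan — status seasonal ✓; service 1417 days ≥ 180 days ✓; site Madison ✗ (not Austin) → not eligible.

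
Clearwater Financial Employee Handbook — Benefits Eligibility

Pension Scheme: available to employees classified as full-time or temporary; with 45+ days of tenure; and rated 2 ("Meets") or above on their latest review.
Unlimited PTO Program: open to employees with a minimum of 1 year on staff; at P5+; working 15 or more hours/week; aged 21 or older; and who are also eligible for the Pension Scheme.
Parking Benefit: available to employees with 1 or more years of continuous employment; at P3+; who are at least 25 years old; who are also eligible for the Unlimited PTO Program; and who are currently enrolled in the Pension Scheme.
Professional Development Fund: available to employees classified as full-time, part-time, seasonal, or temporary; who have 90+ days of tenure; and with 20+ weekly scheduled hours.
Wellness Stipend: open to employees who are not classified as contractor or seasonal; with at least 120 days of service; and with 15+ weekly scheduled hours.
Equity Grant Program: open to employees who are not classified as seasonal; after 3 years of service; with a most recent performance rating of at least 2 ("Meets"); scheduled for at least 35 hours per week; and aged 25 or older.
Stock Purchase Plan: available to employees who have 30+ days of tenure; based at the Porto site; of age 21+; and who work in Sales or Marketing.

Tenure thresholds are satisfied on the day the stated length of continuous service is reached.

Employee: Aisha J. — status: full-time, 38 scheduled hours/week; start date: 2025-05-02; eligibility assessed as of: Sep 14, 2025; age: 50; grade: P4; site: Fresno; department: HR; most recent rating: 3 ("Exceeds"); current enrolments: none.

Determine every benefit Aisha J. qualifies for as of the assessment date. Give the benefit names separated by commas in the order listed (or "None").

Pension Scheme, Professional Development Fund, Wellness Stipend

Service from 2025-05-02 to Sep 14, 2025: 135 days.
Pension Scheme — status full-time ✓; service 135 days ≥ 45 days ✓; rating 3 ≥ 2 ✓ → eligible.
Unlimited PTO Program — service 135 days < 1 year (≈365 days) ✗ → not eligible.
Parking Benefit — service 135 days < 1 year (≈365 days) ✗ → not eligible.
Professional Development Fund — status full-time ✓; service 135 days ≥ 90 days ✓; 38 hrs/wk ≥ 20 ✓ → eligible.
Wellness Stipend — status full-time ✓ (not excluded); service 135 days ≥ 120 days ✓; 38 hrs/wk ≥ 15 ✓ → eligible.
Equity Grant Program — status full-time ✓ (not excluded); service 135 days < 3 years (≈1095 days) ✗ → not eligible.
Stock Purchase Plan — service 135 days ≥ 30 days ✓; site Fresno ✗ (not Porto) → not eligible.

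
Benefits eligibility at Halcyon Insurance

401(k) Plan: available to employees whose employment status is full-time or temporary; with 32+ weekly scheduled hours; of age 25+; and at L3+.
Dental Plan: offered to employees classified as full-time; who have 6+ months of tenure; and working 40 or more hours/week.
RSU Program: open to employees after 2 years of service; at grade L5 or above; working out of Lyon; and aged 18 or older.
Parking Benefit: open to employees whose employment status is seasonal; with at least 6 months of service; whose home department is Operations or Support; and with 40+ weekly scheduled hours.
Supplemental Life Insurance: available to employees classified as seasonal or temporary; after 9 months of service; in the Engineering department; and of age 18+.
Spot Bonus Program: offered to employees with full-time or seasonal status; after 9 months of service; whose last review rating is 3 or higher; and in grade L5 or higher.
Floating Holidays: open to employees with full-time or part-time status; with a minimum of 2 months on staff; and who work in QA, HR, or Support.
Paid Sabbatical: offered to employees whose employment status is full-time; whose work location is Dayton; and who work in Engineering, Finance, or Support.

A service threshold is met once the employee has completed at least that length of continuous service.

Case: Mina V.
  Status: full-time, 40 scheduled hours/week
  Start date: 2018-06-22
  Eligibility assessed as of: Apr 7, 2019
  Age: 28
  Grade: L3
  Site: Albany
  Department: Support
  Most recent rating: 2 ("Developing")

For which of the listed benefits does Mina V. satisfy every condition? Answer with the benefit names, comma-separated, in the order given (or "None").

401(k) Plan, Dental Plan, Floating Holidays

Service from 2018-06-22 to Apr 7, 2019: 289 days.
401(k) Plan — status full-time ✓; 40 hrs/wk ≥ 32 ✓; age 28 ≥ 25 ✓; grade L3 ≥ L3 ✓ → eligible.
Dental Plan — status full-time ✓; service 289 days ≥ 6 months (≈180 days) ✓; 40 hrs/wk ≥ 40 ✓ → eligible.
RSU Program — service 289 days < 2 years (≈730 days) ✗ → not eligible.
Parking Benefit — status full-time ✗ (requires seasonal) → not eligible.
Supplemental Life Insurance — status full-time ✗ (requires seasonal or temporary) → not eligible.
Spot Bonus Program — status full-time ✓; service 289 days ≥ 9 months (≈270 days) ✓; rating 2 < 3 ✗ → not eligible.
Floating Holidays — status full-time ✓; service 289 days ≥ 2 months (≈60 days) ✓; dept Support ✓ → eligible.
Paid Sabbatical — status full-time ✓; site Albany ✗ (not Dayton) → not eligible.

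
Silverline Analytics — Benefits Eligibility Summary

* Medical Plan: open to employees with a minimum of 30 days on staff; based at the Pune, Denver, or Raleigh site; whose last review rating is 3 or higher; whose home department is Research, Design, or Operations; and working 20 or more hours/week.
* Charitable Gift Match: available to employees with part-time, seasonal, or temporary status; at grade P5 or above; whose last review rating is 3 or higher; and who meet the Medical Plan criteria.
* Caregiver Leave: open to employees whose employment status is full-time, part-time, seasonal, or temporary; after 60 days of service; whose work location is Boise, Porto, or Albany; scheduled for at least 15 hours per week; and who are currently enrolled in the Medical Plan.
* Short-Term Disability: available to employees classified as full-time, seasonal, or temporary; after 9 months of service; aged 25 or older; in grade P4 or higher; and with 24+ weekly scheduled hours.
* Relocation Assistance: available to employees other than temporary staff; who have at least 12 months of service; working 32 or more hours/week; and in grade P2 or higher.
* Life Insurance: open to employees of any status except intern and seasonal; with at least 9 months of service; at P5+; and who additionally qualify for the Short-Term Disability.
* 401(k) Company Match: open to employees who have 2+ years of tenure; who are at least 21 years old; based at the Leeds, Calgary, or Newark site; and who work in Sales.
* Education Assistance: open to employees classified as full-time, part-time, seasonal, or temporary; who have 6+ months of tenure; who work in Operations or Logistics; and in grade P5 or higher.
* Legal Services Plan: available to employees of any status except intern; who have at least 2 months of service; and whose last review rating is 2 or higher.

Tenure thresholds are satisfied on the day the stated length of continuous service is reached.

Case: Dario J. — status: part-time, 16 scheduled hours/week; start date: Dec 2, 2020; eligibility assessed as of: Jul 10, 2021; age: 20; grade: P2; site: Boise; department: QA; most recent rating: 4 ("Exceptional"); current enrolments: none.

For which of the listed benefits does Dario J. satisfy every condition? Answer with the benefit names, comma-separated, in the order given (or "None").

Legal Services Plan

Service from Dec 2, 2020 to Jul 10, 2021: 220 days.
Medical Plan — service 220 days ≥ 30 days ✓; site Boise ✗ (not Pune, Denver, or Raleigh) → not eligible.
Charitable Gift Match — status part-time ✓; grade P2 < P5 ✗ → not eligible.
Caregiver Leave — status part-time ✓; service 220 days ≥ 60 days ✓; site Boise ✓; 16 hrs/wk ≥ 15 ✓; not enrolled in Medical Plan ✗ → not eligible.
Short-Term Disability — status part-time ✗ (requires full-time, seasonal, or temporary) → not eligible.
Relocation Assistance — status part-time ✓ (not excluded); service 220 days < 12 months (≈360 days) ✗ → not eligible.
Life Insurance — status part-time ✓ (not excluded); service 220 days < 9 months (≈270 days) ✗ → not eligible.
401(k) Company Match — service 220 days < 2 years (≈730 days) ✗ → not eligible.
Education Assistance — status part-time ✓; service 220 days ≥ 6 months (≈180 days) ✓; dept QA ✗ → not eligible.
Legal Services Plan — status part-time ✓ (not excluded); service 220 days ≥ 2 months (≈60 days) ✓; rating 4 ≥ 2 ✓ → eligible.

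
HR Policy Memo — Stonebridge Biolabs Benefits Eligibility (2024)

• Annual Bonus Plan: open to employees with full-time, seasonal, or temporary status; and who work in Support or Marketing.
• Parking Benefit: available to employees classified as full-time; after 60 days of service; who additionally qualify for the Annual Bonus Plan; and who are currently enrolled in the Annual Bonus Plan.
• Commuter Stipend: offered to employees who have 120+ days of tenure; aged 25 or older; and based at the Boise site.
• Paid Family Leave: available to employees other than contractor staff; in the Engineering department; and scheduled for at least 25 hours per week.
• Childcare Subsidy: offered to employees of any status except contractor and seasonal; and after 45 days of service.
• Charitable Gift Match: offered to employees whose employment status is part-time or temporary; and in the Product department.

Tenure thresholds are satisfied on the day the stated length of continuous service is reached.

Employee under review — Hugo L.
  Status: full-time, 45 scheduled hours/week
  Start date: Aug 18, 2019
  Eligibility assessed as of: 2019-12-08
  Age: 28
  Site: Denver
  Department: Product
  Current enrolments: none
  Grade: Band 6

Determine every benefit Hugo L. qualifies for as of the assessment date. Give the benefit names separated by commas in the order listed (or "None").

Childcare Subsidy

Service from Aug 18, 2019 to 2019-12-08: 112 days.
Annual Bonus Plan — status full-time ✓; dept Product ✗ → not eligible.
Parking Benefit — status full-time ✓; service 112 days ≥ 60 days ✓; not eligible for Annual Bonus Plan ✗ → not eligible.
Commuter Stipend — service 112 days < 120 days ✗ → not eligible.
Paid Family Leave — status full-time ✓ (not excluded); dept Product ✗ → not eligible.
Childcare Subsidy — status full-time ✓ (not excluded); service 112 days ≥ 45 days ✓ → eligible.
Charitable Gift Match — status full-time ✗ (requires part-time or temporary) → not eligible.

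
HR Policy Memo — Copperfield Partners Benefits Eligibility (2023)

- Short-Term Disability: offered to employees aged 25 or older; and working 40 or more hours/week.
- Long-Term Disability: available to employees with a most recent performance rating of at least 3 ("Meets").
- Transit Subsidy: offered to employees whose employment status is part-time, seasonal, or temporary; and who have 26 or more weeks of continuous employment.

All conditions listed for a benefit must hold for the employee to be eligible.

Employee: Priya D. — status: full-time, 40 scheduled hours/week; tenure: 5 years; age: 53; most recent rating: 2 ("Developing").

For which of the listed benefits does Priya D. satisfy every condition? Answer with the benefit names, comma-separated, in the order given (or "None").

Short-Term Disability — age 53 ≥ 25 ✓; 40 hrs/wk ≥ 40 ✓ → eligible.
Long-Term Disability — rating 2 < 3 ✗ → not eligible.
Transit Subsidy — status full-time ✗ (requires part-time, seasonal, or temporary) → not eligible.

Short-Term Disability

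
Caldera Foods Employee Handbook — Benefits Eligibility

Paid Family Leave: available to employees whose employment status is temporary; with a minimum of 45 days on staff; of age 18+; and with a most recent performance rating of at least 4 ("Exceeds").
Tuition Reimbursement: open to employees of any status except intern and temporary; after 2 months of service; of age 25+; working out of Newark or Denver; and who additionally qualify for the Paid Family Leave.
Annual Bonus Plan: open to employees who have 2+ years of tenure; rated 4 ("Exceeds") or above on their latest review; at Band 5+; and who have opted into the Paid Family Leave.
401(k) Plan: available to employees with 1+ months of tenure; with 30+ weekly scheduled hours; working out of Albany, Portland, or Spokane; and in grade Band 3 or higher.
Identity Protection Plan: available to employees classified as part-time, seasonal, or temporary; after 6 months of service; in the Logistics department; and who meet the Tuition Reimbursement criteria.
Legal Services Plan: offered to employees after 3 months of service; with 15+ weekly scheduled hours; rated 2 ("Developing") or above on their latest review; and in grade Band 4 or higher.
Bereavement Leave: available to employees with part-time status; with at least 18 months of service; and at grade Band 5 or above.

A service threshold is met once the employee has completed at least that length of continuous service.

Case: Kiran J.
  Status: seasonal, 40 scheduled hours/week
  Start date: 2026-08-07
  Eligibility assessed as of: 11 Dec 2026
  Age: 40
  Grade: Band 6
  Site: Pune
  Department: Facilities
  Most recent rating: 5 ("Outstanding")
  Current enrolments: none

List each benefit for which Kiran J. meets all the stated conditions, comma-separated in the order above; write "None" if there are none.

Legal Services Plan

Service from 2026-08-07 to 11 Dec 2026: 126 days.
Paid Family Leave — status seasonal ✗ (requires temporary) → not eligible.
Tuition Reimbursement — status seasonal ✓ (not excluded); service 126 days ≥ 2 months (≈60 days) ✓; age 40 ≥ 25 ✓; site Pune ✗ (not Newark or Denver) → not eligible.
Annual Bonus Plan — service 126 days < 2 years (≈730 days) ✗ → not eligible.
401(k) Plan — service 126 days ≥ 1 month (≈30 days) ✓; 40 hrs/wk ≥ 30 ✓; site Pune ✗ (not Albany, Portland, or Spokane) → not eligible.
Identity Protection Plan — status seasonal ✓; service 126 days < 6 months (≈180 days) ✗ → not eligible.
Legal Services Plan — service 126 days ≥ 3 months (≈90 days) ✓; 40 hrs/wk ≥ 15 ✓; rating 5 ≥ 2 ✓; grade Band 6 ≥ Band 4 ✓ → eligible.
Bereavement Leave — status seasonal ✗ (requires part-time) → not eligible.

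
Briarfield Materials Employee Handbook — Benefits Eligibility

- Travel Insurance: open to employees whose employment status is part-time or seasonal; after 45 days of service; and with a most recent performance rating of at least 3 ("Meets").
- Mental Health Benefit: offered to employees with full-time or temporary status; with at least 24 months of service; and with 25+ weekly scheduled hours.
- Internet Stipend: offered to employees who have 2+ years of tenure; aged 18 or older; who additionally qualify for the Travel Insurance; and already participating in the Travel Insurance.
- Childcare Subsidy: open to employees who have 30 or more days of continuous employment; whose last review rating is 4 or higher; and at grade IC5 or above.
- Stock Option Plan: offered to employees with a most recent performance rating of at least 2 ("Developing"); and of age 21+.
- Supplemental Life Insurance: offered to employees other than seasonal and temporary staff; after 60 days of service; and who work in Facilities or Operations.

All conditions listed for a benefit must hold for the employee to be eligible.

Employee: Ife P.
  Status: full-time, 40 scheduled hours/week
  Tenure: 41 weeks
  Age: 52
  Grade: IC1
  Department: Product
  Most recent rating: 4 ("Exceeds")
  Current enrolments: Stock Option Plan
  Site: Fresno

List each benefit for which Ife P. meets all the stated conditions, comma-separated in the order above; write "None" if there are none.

Travel Insurance — status full-time ✗ (requires part-time or seasonal) → not eligible.
Mental Health Benefit — status full-time ✓; service 41 weeks < 24 months (≈720 days) ✗ → not eligible.
Internet Stipend — service 41 weeks < 2 years (≈730 days) ✗ → not eligible.
Childcare Subsidy — service 41 weeks ≥ 30 days ✓; rating 4 ≥ 4 ✓; grade IC1 < IC5 ✗ → not eligible.
Stock Option Plan — rating 4 ≥ 2 ✓; age 52 ≥ 21 ✓ → eligible.
Supplemental Life Insurance — status full-time ✓ (not excluded); service 41 weeks ≥ 60 days ✓; dept Product ✗ → not eligible.

Stock Option Plan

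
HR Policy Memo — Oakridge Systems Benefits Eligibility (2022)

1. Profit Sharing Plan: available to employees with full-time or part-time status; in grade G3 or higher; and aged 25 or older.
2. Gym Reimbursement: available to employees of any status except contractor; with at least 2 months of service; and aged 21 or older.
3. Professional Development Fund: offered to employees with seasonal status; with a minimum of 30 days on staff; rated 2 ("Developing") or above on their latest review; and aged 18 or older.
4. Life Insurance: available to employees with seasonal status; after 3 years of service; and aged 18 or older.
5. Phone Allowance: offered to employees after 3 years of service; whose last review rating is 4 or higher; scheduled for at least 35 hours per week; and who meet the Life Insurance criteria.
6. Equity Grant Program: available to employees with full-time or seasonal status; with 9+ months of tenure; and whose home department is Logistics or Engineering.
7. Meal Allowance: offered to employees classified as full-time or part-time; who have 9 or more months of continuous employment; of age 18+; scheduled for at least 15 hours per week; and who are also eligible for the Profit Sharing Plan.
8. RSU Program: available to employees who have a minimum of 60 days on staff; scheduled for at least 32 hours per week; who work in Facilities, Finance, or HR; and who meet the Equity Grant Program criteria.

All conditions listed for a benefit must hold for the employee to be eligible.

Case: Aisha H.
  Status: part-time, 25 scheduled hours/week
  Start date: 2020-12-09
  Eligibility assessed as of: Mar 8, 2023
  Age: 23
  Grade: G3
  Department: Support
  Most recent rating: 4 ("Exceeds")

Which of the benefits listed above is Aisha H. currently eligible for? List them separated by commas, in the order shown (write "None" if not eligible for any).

Gym Reimbursement

Service from 2020-12-09 to Mar 8, 2023: 819 days.
Profit Sharing Plan — status part-time ✓; grade G3 ≥ G3 ✓; age 23 < 25 ✗ → not eligible.
Gym Reimbursement — status part-time ✓ (not excluded); service 819 days ≥ 2 months (≈60 days) ✓; age 23 ≥ 21 ✓ → eligible.
Professional Development Fund — status part-time ✗ (requires seasonal) → not eligible.
Life Insurance — status part-time ✗ (requires seasonal) → not eligible.
Phone Allowance — service 819 days < 3 years (≈1095 days) ✗ → not eligible.
Equity Grant Program — status part-time ✗ (requires full-time or seasonal) → not eligible.
Meal Allowance — status part-time ✓; service 819 days ≥ 9 months (≈270 days) ✓; age 23 ≥ 18 ✓; 25 hrs/wk ≥ 15 ✓; not eligible for Profit Sharing Plan ✗ → not eligible.
RSU Program — service 819 days ≥ 60 days ✓; 25 hrs/wk < 32 ✗ → not eligible.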